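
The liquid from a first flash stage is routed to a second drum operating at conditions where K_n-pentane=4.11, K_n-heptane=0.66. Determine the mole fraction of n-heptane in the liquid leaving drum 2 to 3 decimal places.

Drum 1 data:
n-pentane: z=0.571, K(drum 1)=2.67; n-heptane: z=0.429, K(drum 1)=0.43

Drum 1:
Binary case is linear: z₁(K₁−1)(1+ψ₁(K₂−1)) + z₂(K₂−1)(1+ψ₁(K₁−1)) = 0
⇒ ψ₁ = [z₁(K₁−1)+z₂(K₂−1)] / [−(K₁−1)(K₂−1)] = 0.7090/0.9519 = 0.745
Drum-1 compositions:
  n-pentane: x = 0.254, y = 0.679
  n-heptane: x = 0.746, y = 0.321
Drum-2 feed = drum-1 liquid: z₂ = (0.2545, 0.7455).
Drum 2:
Newton iteration, ψ₂⁰ = 0.5:
  ψ₂ = 0.500: g = 0.0043, g' = -0.502 → ψ₂ = 0.509
Converged at ψ₂ = 0.509.
  n-pentane: x = 0.099, y = 0.405
  n-heptane: x = 0.901, y = 0.595

x_n-heptane (drum 2) = 0.901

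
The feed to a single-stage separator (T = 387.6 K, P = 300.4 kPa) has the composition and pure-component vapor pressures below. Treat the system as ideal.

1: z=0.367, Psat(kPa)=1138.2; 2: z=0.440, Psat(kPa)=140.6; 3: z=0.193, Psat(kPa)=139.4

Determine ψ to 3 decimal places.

ψ = 0.461

Raoult's law: Kᵢ = Pᵢˢᵃᵗ/P = Pᵢˢᵃᵗ/300.4.
  K_1 = 1138.2/300.4 = 3.78895, K_2 = 140.6/300.4 = 0.46804, K_3 = 139.4/300.4 = 0.46405
Material balance + equilibrium reduce to Σ zᵢ(Kᵢ−1)/(1+ψ(Kᵢ−1)) = 0.
Check two-phase: ΣzᵢKᵢ = 1.686 > 1 and Σzᵢ/Kᵢ = 1.453 > 1, so g(0) = 0.686 > 0 and g(1) = -0.453 < 0.
Newton–Raphson from ψ = 0.5:
  ψ = 0.500: g = -0.0327, g' = -0.832 → ψ = 0.461
Converged at ψ = 0.461.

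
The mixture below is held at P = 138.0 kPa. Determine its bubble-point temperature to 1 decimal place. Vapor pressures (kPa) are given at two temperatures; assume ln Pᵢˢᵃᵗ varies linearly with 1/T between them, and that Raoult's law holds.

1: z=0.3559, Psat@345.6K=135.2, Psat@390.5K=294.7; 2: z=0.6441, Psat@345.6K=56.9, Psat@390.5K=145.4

T = 370.0 K

Bubble-point temperature: ΣzᵢPᵢˢᵃᵗ(T) = P. Interpolate ln Pᵢˢᵃᵗ = aᵢ + bᵢ/T.
  T = 345.6 K: ΣzᵢPᵢˢᵃᵗ = 84.77 kPa
  T = 390.5 K: ΣzᵢPᵢˢᵃᵗ = 198.54 kPa
  T = 368.1 K: ΣzᵢPᵢˢᵃᵗ = 133.16 kPa
  T = 379.3 K: ΣzᵢPᵢˢᵃᵗ = 163.53 kPa
  T = 373.7 K: ΣzᵢPᵢˢᵃᵗ = 147.79 kPa
  T = 370.9 K: ΣzᵢPᵢˢᵃᵗ = 140.34 kPa
Interpolating between 368.1 K and 370.9 K gives T ≈ 370.0 K.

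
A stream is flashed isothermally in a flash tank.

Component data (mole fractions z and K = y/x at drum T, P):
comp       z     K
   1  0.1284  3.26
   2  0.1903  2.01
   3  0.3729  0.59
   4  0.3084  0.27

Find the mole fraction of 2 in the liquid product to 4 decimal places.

Let ψ = V/F and solve Σ zᵢ(Kᵢ−1)/(1+ψ(Kᵢ−1)) = 0.
g(0) = ΣzᵢKᵢ − 1 = 0.1044 and g(1) = 1 − Σzᵢ/Kᵢ = -0.9083, so a root lies in (0, 1).
Newton–Raphson from ψ = 0.6:
  ψ = 0.6000: g = -0.36052, g' = -0.8240 → ψ = 0.1625
  ψ = 0.1625: g = -0.04188, g' = -0.7776 → ψ = 0.1086
  ψ = 0.1086: g = 0.00165, g' = -0.8429 → ψ = 0.1106
Converged at ψ = 0.1106.
Compositions from xᵢ = zᵢ/(1+ψ(Kᵢ−1)), yᵢ = Kᵢxᵢ:
  1: x = 0.1027, y = 0.3349
  2: x = 0.1712, y = 0.3441
  3: x = 0.3906, y = 0.2305
  4: x = 0.3355, y = 0.0906

x_2 = 0.1712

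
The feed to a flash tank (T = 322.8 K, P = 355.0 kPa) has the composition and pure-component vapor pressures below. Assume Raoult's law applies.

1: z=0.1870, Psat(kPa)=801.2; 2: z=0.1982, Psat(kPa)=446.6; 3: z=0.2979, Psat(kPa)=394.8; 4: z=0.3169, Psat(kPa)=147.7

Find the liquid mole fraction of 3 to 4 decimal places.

Raoult's law: Kᵢ = Pᵢˢᵃᵗ/P = Pᵢˢᵃᵗ/355.0.
  K_1 = 801.2/355.0 = 2.256901, K_2 = 446.6/355.0 = 1.258028, K_3 = 394.8/355.0 = 1.112113, K_4 = 147.7/355.0 = 0.416056
Let β = V/F and solve Σ zᵢ(Kᵢ−1)/(1+β(Kᵢ−1)) = 0.
g(0) = ΣzᵢKᵢ − 1 = 0.1345 and g(1) = 1 − Σzᵢ/Kᵢ = -0.2699, so a root lies in (0, 1).
Newton–Raphson from β = 0.5:
  β = 0.5000: g = -0.04011, g' = -0.3407 → β = 0.3823
  β = 0.3823: g = -0.00090, g' = -0.3283 → β = 0.3795
Converged at β = 0.3795.
Compositions from xᵢ = zᵢ/(1+β(Kᵢ−1)), yᵢ = Kᵢxᵢ:
  1: x = 0.1266, y = 0.2857
  2: x = 0.1805, y = 0.2271
  3: x = 0.2857, y = 0.3178
  4: x = 0.4071, y = 0.1694

x_3 = 0.2857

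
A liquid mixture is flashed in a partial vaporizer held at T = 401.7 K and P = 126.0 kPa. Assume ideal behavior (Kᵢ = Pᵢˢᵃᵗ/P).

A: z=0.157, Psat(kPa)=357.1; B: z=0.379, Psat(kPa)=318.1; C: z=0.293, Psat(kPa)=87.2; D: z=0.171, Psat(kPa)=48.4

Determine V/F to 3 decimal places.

V/F = 0.885

Raoult's law: Kᵢ = Pᵢˢᵃᵗ/P = Pᵢˢᵃᵗ/126.0.
  K_A = 357.1/126.0 = 2.83413, K_B = 318.1/126.0 = 2.52460, K_C = 87.2/126.0 = 0.69206, K_D = 48.4/126.0 = 0.38413
Newton iteration, V/F⁰ = 0.5:
  V/F = 0.500: g = 0.2193, g' = -0.602 → V/F = 0.864
  V/F = 0.864: g = 0.0125, g' = -0.591 → V/F = 0.886
  V/F = 0.886: g = -0.0001, g' = -0.603 → V/F = 0.885
Converged at V/F = 0.885.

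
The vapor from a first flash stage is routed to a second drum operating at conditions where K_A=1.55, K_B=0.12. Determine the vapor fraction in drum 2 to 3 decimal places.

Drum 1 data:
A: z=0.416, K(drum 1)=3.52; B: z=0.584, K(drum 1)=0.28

V/F (drum 2) = 0.493

Drum 1:
Material balance + equilibrium reduce to Σ zᵢ(Kᵢ−1)/(1+ψ₁(Kᵢ−1)) = 0.
g(0) = ΣzᵢKᵢ − 1 = 0.628 and g(1) = 1 − Σzᵢ/Kᵢ = -1.204, so a root lies in (0, 1).
Binary case is linear: z₁(K₁−1)(1+ψ₁(K₂−1)) + z₂(K₂−1)(1+ψ₁(K₁−1)) = 0
⇒ ψ₁ = [z₁(K₁−1)+z₂(K₂−1)] / [−(K₁−1)(K₂−1)] = 0.6278/1.8144 = 0.346
Drum-1 compositions:
  A: x = 0.222, y = 0.782
  B: x = 0.778, y = 0.218
Drum-2 feed = drum-1 vapor: z₂ = (0.7822, 0.2178).
Drum 2:
Newton iteration, ψ₂⁰ = 0.53:
  ψ₂ = 0.530: g = -0.0260, g' = -0.734 → ψ₂ = 0.495
  ψ₂ = 0.495: g = -0.0011, g' = -0.675 → ψ₂ = 0.493
Converged at ψ₂ = 0.493.
  A: x = 0.615, y = 0.954
  B: x = 0.385, y = 0.046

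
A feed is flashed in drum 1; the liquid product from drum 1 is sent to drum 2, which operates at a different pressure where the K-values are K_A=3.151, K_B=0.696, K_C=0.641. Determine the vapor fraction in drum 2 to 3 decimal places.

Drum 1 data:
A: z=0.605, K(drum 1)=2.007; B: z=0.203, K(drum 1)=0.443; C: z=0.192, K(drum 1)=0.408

V/F (drum 2) = 0.798

Drum 1:
Iterate (Newton) starting at ψ₁ = 0.61:
  ψ₁ = 0.610: g = 0.0282, g' = -0.545 → ψ₁ = 0.662
  ψ₁ = 0.662: g = -0.0004, g' = -0.561 → ψ₁ = 0.661
Converged at ψ₁ = 0.661.
Drum-1 compositions:
  A: x = 0.363, y = 0.729
  B: x = 0.321, y = 0.142
  C: x = 0.315, y = 0.129
Drum-2 feed = drum-1 liquid: z₂ = (0.3632, 0.3213, 0.3155).
Drum 2:
Let ψ₂ = V/F and solve Σ zᵢ(Kᵢ−1)/(1+ψ₂(Kᵢ−1)) = 0.
Feasibility: ΣzᵢKᵢ = 1.570, Σzᵢ/Kᵢ = 1.069 — both > 1, two phases present.
Newton iteration, ψ₂⁰ = 0.54:
  ψ₂ = 0.540: g = 0.1041, g' = -0.465 → ψ₂ = 0.764
  ψ₂ = 0.764: g = 0.0123, g' = -0.368 → ψ₂ = 0.797
  ψ₂ = 0.797: g = 0.0001, g' = -0.360 → ψ₂ = 0.798
Converged at ψ₂ = 0.798.
  A: x = 0.134, y = 0.421
  B: x = 0.424, y = 0.295
  C: x = 0.442, y = 0.283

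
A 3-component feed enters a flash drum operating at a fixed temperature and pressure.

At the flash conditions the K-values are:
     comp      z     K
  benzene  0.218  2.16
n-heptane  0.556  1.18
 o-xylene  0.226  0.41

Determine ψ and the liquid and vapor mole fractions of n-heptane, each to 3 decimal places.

Material balance + equilibrium reduce to Σ zᵢ(Kᵢ−1)/(1+ψ(Kᵢ−1)) = 0.
Check two-phase: ΣzᵢKᵢ = 1.220 > 1 and Σzᵢ/Kᵢ = 1.123 > 1, so g(0) = 0.220 > 0 and g(1) = -0.123 < 0.
Newton–Raphson from ψ = 0.5:
  ψ = 0.500: g = 0.0627, g' = -0.291 → ψ = 0.716
  ψ = 0.716: g = -0.0039, g' = -0.337 → ψ = 0.704
Converged at ψ = 0.704.
Compositions from xᵢ = zᵢ/(1+ψ(Kᵢ−1)), yᵢ = Kᵢxᵢ:
  benzene: x = 0.120, y = 0.259
  n-heptane: x = 0.493, y = 0.582
  o-xylene: x = 0.387, y = 0.158

ψ = 0.704, x_n-heptane = 0.493, y_n-heptane = 0.582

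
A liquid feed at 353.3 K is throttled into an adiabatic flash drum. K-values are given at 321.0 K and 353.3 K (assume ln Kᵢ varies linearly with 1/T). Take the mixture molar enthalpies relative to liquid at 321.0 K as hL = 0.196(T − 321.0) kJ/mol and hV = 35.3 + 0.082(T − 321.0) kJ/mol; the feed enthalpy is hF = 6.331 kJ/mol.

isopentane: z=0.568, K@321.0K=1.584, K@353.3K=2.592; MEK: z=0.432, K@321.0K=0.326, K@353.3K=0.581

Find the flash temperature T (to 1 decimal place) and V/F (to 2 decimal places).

Adiabatic flash: solve Rachford–Rice at each trial T, then check hF = ψ·hV(T) + (1−ψ)·hL(T).
  T = 321.0 K: K = (1.584, 0.326), RR gives ψ = 0.103, H_out = 3.636 kJ/mol
  T = 353.3 K: K = (2.592, 0.581), RR gives ψ = 1.000, H_out = 37.949 kJ/mol
  T = 337.1 K: K = (2.049, 0.441), RR gives ψ = 0.604, H_out = 23.367 kJ/mol
  T = 329.1 K: K = (1.809, 0.381), RR gives ψ = 0.383, H_out = 14.759 kJ/mol
  T = 325.1 K: K = (1.695, 0.353), RR gives ψ = 0.257, H_out = 9.745 kJ/mol
  T = 323.1 K: K = (1.640, 0.340), RR gives ψ = 0.186, H_out = 6.920 kJ/mol
Linear interpolation between T = 321.0 (H_out = 3.636) and T = 323.1 (H_out = 6.920) on hF = 6.331 gives T ≈ 322.7 K, at which ψ = 0.17.

T = 322.7 K, V/F = 0.17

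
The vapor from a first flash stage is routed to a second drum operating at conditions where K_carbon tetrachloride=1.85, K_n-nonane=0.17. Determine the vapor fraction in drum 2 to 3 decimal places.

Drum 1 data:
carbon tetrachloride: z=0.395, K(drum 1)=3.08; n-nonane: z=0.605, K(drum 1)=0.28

Drum 1:
Rachford–Rice: g(ψ₁) = Σ zᵢ(Kᵢ−1)/(1+ψ₁(Kᵢ−1)) = 0.
g(0) = ΣzᵢKᵢ − 1 = 0.386 and g(1) = 1 − Σzᵢ/Kᵢ = -1.289, so a root lies in (0, 1).
Newton–Raphson from ψ₁ = 0.38:
  ψ₁ = 0.380: g = -0.1408, g' = -1.128 → ψ₁ = 0.255
  ψ₁ = 0.255: g = 0.0031, g' = -1.200 → ψ₁ = 0.258
Converged at ψ₁ = 0.258.
Drum-1 compositions:
  carbon tetrachloride: x = 0.257, y = 0.792
  n-nonane: x = 0.743, y = 0.208
Drum-2 feed = drum-1 vapor: z₂ = (0.7920, 0.2080).
Drum 2:
Material balance + equilibrium reduce to Σ zᵢ(Kᵢ−1)/(1+ψ₂(Kᵢ−1)) = 0.
Check two-phase: ΣzᵢKᵢ = 1.501 > 1 and Σzᵢ/Kᵢ = 1.652 > 1, so g(0) = 0.501 > 0 and g(1) = -0.652 < 0.
Newton iteration, ψ₂⁰ = 0.43:
  ψ₂ = 0.430: g = 0.2246, g' = -0.653 → ψ₂ = 0.774
  ψ₂ = 0.774: g = -0.0763, g' = -1.327 → ψ₂ = 0.716
  ψ₂ = 0.716: g = -0.0072, g' = -1.092 → ψ₂ = 0.710
Converged at ψ₂ = 0.710.
  carbon tetrachloride: x = 0.494, y = 0.914
  n-nonane: x = 0.506, y = 0.086

V/F (drum 2) = 0.710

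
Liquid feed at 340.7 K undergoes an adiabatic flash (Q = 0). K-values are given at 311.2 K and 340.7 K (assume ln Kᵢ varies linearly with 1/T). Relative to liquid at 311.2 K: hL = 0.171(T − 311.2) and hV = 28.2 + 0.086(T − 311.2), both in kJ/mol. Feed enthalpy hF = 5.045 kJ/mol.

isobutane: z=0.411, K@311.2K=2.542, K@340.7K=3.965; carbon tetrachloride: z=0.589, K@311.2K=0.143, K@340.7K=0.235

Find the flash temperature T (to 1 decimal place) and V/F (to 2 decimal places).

T = 316.1 K, V/F = 0.15

Adiabatic flash: solve Rachford–Rice at each trial T, then check hF = ψ·hV(T) + (1−ψ)·hL(T).
  T = 311.2 K: K = (2.542, 0.143), RR gives ψ = 0.098, H_out = 2.753 kJ/mol
  T = 340.7 K: K = (3.965, 0.235), RR gives ψ = 0.339, H_out = 13.744 kJ/mol
  T = 325.9 K: K = (3.204, 0.185), RR gives ψ = 0.237, H_out = 8.908 kJ/mol
  T = 318.5 K: K = (2.859, 0.163), RR gives ψ = 0.174, H_out = 6.056 kJ/mol
  T = 314.9 K: K = (2.700, 0.153), RR gives ψ = 0.139, H_out = 4.502 kJ/mol
  T = 316.7 K: K = (2.779, 0.158), RR gives ψ = 0.157, H_out = 5.296 kJ/mol
Linear interpolation between T = 314.9 (H_out = 4.502) and T = 316.7 (H_out = 5.296) on hF = 5.045 gives T ≈ 316.1 K, at which ψ = 0.15.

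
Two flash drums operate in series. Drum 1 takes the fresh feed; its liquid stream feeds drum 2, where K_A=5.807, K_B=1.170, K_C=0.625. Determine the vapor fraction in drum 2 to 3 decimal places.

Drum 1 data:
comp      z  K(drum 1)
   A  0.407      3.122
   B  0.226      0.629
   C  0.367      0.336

V/F (drum 2) = 0.720

Drum 1:
Material balance + equilibrium reduce to Σ zᵢ(Kᵢ−1)/(1+ψ₁(Kᵢ−1)) = 0.
Check two-phase: ΣzᵢKᵢ = 1.536 > 1 and Σzᵢ/Kᵢ = 1.582 > 1, so g(0) = 0.536 > 0 and g(1) = -0.582 < 0.
Iterate (Newton) starting at ψ₁ = 0.5:
  ψ₁ = 0.500: g = -0.0487, g' = -0.841 → ψ₁ = 0.442
  ψ₁ = 0.442: g = 0.0004, g' = -0.857 → ψ₁ = 0.443
Converged at ψ₁ = 0.443.
Drum-1 compositions:
  A: x = 0.210, y = 0.655
  B: x = 0.270, y = 0.170
  C: x = 0.520, y = 0.175
Drum-2 feed = drum-1 liquid: z₂ = (0.2099, 0.2704, 0.5197).
Drum 2:
Newton iteration, ψ₂⁰ = 0.35:
  ψ₂ = 0.350: g = 0.1952, g' = -0.778 → ψ₂ = 0.601
  ψ₂ = 0.601: g = 0.0496, g' = -0.449 → ψ₂ = 0.711
  ψ₂ = 0.711: g = 0.0035, g' = -0.390 → ψ₂ = 0.720
Converged at ψ₂ = 0.720.
  A: x = 0.047, y = 0.273
  B: x = 0.241, y = 0.282
  C: x = 0.712, y = 0.445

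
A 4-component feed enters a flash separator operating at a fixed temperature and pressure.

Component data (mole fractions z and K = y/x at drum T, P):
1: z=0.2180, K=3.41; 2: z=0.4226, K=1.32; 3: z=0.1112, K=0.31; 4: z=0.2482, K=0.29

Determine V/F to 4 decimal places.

Material balance + equilibrium reduce to Σ zᵢ(Kᵢ−1)/(1+V/F(Kᵢ−1)) = 0.
g(0) = ΣzᵢKᵢ − 1 = 0.4077 and g(1) = 1 − Σzᵢ/Kᵢ = -0.5987, so a root lies in (0, 1).
Newton–Raphson from V/F = 0.5:
  V/F = 0.5000: g = -0.03551, g' = -0.7167 → V/F = 0.4505
  V/F = 0.4505: g = -0.00031, g' = -0.7061 → V/F = 0.4500
Converged at V/F = 0.4500.

V/F = 0.4500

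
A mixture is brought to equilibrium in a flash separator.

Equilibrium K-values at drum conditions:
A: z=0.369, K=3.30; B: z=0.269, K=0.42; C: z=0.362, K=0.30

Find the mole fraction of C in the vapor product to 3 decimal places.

y_C = 0.137

Material balance + equilibrium reduce to Σ zᵢ(Kᵢ−1)/(1+ψ(Kᵢ−1)) = 0.
Check two-phase: ΣzᵢKᵢ = 1.439 > 1 and Σzᵢ/Kᵢ = 1.959 > 1, so g(0) = 0.439 > 0 and g(1) = -0.959 < 0.
Iterate (Newton) starting at ψ = 0.62:
  ψ = 0.620: g = -0.3415, g' = -1.106 → ψ = 0.311
  ψ = 0.311: g = -0.0197, g' = -1.088 → ψ = 0.293
Converged at ψ = 0.293.
Compositions from xᵢ = zᵢ/(1+ψ(Kᵢ−1)), yᵢ = Kᵢxᵢ:
  A: x = 0.220, y = 0.727
  B: x = 0.324, y = 0.136
  C: x = 0.456, y = 0.137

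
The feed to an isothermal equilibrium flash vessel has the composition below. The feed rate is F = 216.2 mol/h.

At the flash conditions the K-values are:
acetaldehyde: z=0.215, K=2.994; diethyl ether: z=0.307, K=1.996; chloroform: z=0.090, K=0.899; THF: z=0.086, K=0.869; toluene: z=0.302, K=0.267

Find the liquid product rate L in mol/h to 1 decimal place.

Rachford–Rice: g(β) = Σ zᵢ(Kᵢ−1)/(1+β(Kᵢ−1)) = 0.
Feasibility: ΣzᵢKᵢ = 1.493, Σzᵢ/Kᵢ = 1.556 — both > 1, two phases present.
Iterate (Newton) starting at β = 0.5:
  β = 0.500: g = 0.0477, g' = -0.757 → β = 0.563
  β = 0.563: g = -0.0009, g' = -0.788 → β = 0.562
Converged at β = 0.562.
Then V = β·F = 0.5620·216.2 = 121.5 mol/h and L = F − V = 94.7 mol/h.

L = 94.7 mol/h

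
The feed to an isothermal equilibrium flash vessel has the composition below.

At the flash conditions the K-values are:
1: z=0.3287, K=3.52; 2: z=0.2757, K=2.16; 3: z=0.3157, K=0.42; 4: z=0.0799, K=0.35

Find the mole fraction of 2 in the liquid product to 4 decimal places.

Rachford–Rice: g(β) = Σ zᵢ(Kᵢ−1)/(1+β(Kᵢ−1)) = 0.
g(0) = ΣzᵢKᵢ − 1 = 0.9131 and g(1) = 1 − Σzᵢ/Kᵢ = -0.2010, so a root lies in (0, 1).
Newton–Raphson from β = 0.41:
  β = 0.4100: g = 0.31309, g' = -0.9209 → β = 0.7500
  β = 0.7500: g = 0.03222, g' = -0.8172 → β = 0.7894
  β = 0.7894: g = -0.00039, g' = -0.8384 → β = 0.7890
Converged at β = 0.7890.
Compositions from xᵢ = zᵢ/(1+β(Kᵢ−1)), yᵢ = Kᵢxᵢ:
  1: x = 0.1100, y = 0.3872
  2: x = 0.1440, y = 0.3109
  3: x = 0.5820, y = 0.2445
  4: x = 0.1640, y = 0.0574

x_2 = 0.1440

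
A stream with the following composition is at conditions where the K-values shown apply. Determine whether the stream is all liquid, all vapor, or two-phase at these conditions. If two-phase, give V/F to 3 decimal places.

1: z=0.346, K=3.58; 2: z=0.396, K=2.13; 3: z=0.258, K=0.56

ΣzᵢKᵢ = 2.227; Σzᵢ/Kᵢ = 0.743.
Since Σzᵢ/Kᵢ < 1 the mixture is above its dew point — single vapor phase.

all vapor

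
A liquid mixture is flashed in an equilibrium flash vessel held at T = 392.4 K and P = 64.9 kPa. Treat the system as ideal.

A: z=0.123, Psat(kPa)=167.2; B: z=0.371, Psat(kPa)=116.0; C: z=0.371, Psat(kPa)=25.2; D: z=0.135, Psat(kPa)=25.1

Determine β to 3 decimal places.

β = 0.280

Raoult's law: Kᵢ = Pᵢˢᵃᵗ/P = Pᵢˢᵃᵗ/64.9.
  K_A = 167.2/64.9 = 2.57627, K_B = 116.0/64.9 = 1.78737, K_C = 25.2/64.9 = 0.38829, K_D = 25.1/64.9 = 0.38675
Material balance + equilibrium reduce to Σ zᵢ(Kᵢ−1)/(1+β(Kᵢ−1)) = 0.
g(0) = ΣzᵢKᵢ − 1 = 0.176 and g(1) = 1 − Σzᵢ/Kᵢ = -0.560, so a root lies in (0, 1).
Iterate (Newton) starting at β = 0.5:
  β = 0.500: g = -0.1283, g' = -0.608 → β = 0.289
  β = 0.289: g = -0.0051, g' = -0.577 → β = 0.280
Converged at β = 0.280.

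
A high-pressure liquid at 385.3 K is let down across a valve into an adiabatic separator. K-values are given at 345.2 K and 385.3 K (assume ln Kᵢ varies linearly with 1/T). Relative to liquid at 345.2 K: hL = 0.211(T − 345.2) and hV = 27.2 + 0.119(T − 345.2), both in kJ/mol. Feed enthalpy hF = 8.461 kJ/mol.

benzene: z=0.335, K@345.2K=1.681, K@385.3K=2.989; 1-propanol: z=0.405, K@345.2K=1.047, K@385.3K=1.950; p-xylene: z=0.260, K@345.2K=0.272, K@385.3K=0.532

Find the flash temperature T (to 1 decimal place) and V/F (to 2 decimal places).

Adiabatic flash: solve Rachford–Rice at each trial T, then check hF = ψ·hV(T) + (1−ψ)·hL(T).
  T = 345.2 K: K = (1.681, 1.047, 0.272), RR gives ψ = 0.194, H_out = 5.274 kJ/mol
  T = 385.3 K: K = (2.989, 1.950, 0.532), RR gives ψ = 1.000, H_out = 31.972 kJ/mol
  T = 365.2 K: K = (2.276, 1.452, 0.387), RR gives ψ = 0.858, H_out = 25.977 kJ/mol
  T = 355.2 K: K = (1.964, 1.239, 0.326), RR gives ψ = 0.590, H_out = 17.605 kJ/mol
  T = 350.2 K: K = (1.819, 1.140, 0.298), RR gives ψ = 0.418, H_out = 12.223 kJ/mol
  T = 347.7 K: K = (1.749, 1.093, 0.285), RR gives ψ = 0.314, H_out = 8.996 kJ/mol
  T = 346.4 K: K = (1.714, 1.069, 0.278), RR gives ψ = 0.254, H_out = 7.130 kJ/mol
Linear interpolation between T = 346.4 (H_out = 7.130) and T = 347.7 (H_out = 8.996) on hF = 8.461 gives T ≈ 347.3 K, at which ψ = 0.30.

T = 347.3 K, V/F = 0.30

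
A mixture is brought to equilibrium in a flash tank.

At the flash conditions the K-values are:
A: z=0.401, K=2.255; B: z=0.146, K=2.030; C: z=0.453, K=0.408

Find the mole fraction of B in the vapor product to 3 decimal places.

y_B = 0.190

Iterate (Newton) starting at ψ = 0.52:
  ψ = 0.520: g = 0.0150, g' = -0.628 → ψ = 0.544
Converged at ψ = 0.544.
Compositions from xᵢ = zᵢ/(1+ψ(Kᵢ−1)), yᵢ = Kᵢxᵢ:
  A: x = 0.238, y = 0.537
  B: x = 0.094, y = 0.190
  C: x = 0.668, y = 0.273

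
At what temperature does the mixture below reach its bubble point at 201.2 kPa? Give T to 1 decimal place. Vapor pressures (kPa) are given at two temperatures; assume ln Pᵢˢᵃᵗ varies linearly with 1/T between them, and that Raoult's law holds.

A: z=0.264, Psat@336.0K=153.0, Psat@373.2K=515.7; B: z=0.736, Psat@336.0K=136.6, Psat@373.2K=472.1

Bubble-point temperature: ΣzᵢPᵢˢᵃᵗ(T) = P. Interpolate ln Pᵢˢᵃᵗ = aᵢ + bᵢ/T.
  T = 336.0 K: ΣzᵢPᵢˢᵃᵗ = 140.93 kPa
  T = 373.2 K: ΣzᵢPᵢˢᵃᵗ = 483.61 kPa
  T = 354.6 K: ΣzᵢPᵢˢᵃᵗ = 269.64 kPa
  T = 345.3 K: ΣzᵢPᵢˢᵃᵗ = 196.65 kPa
  T = 350.0 K: ΣzᵢPᵢˢᵃᵗ = 231.14 kPa
  T = 347.6 K: ΣzᵢPᵢˢᵃᵗ = 212.95 kPa
  T = 346.5 K: ΣzᵢPᵢˢᵃᵗ = 205.02 kPa
Interpolating between 345.3 K and 346.5 K gives T ≈ 346.0 K.

T = 346.0 K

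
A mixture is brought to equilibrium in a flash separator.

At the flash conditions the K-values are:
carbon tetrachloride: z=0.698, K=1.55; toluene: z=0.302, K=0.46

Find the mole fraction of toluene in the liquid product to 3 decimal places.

x_toluene = 0.505

Rachford–Rice: g(ψ) = Σ zᵢ(Kᵢ−1)/(1+ψ(Kᵢ−1)) = 0.
g(0) = ΣzᵢKᵢ − 1 = 0.221 and g(1) = 1 − Σzᵢ/Kᵢ = -0.107, so a root lies in (0, 1).
Binary case is linear: z₁(K₁−1)(1+ψ(K₂−1)) + z₂(K₂−1)(1+ψ(K₁−1)) = 0
⇒ ψ = [z₁(K₁−1)+z₂(K₂−1)] / [−(K₁−1)(K₂−1)] = 0.2208/0.2970 = 0.744
Compositions from xᵢ = zᵢ/(1+ψ(Kᵢ−1)), yᵢ = Kᵢxᵢ:
  carbon tetrachloride: x = 0.495, y = 0.768
  toluene: x = 0.505, y = 0.232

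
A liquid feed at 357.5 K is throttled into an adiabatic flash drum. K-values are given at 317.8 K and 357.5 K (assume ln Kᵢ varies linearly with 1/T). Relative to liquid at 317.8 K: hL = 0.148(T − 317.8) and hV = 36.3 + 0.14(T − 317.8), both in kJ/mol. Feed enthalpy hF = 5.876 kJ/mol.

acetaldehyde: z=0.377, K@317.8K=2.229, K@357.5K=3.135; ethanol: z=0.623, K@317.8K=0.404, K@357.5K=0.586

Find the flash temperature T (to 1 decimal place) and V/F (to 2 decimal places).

T = 319.9 K, V/F = 0.15

Adiabatic flash: solve Rachford–Rice at each trial T, then check hF = ψ·hV(T) + (1−ψ)·hL(T).
  T = 317.8 K: K = (2.229, 0.404), RR gives ψ = 0.126, H_out = 4.561 kJ/mol
  T = 357.5 K: K = (3.135, 0.586), RR gives ψ = 0.619, H_out = 28.142 kJ/mol
  T = 337.6 K: K = (2.669, 0.492), RR gives ψ = 0.368, H_out = 16.244 kJ/mol
  T = 327.7 K: K = (2.446, 0.447), RR gives ψ = 0.251, H_out = 10.550 kJ/mol
  T = 322.8 K: K = (2.338, 0.426), RR gives ψ = 0.190, H_out = 7.647 kJ/mol
  T = 320.3 K: K = (2.283, 0.415), RR gives ψ = 0.159, H_out = 6.123 kJ/mol
  T = 319.1 K: K = (2.257, 0.410), RR gives ψ = 0.143, H_out = 5.378 kJ/mol
Linear interpolation between T = 319.1 (H_out = 5.378) and T = 320.3 (H_out = 6.123) on hF = 5.876 gives T ≈ 319.9 K, at which ψ = 0.15.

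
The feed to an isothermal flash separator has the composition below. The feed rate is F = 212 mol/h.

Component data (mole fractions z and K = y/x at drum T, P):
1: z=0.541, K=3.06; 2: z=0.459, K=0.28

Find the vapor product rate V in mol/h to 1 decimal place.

Binary case is linear: z₁(K₁−1)(1+β(K₂−1)) + z₂(K₂−1)(1+β(K₁−1)) = 0
⇒ β = [z₁(K₁−1)+z₂(K₂−1)] / [−(K₁−1)(K₂−1)] = 0.7840/1.4832 = 0.529
Then V = β·F = 0.5286·212 = 112.1 mol/h and L = F − V = 99.9 mol/h.

V = 112.1 mol/h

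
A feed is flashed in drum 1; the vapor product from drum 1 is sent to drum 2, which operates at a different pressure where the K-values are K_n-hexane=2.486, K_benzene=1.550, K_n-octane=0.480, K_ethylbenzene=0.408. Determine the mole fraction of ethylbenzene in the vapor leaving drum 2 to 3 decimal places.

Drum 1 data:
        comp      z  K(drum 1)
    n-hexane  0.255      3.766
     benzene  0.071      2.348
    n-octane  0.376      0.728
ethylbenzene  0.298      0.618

Drum 1:
Let ψ₁ = V/F and solve Σ zᵢ(Kᵢ−1)/(1+ψ₁(Kᵢ−1)) = 0.
Check two-phase: ΣzᵢKᵢ = 1.585 > 1 and Σzᵢ/Kᵢ = 1.097 > 1, so g(0) = 0.585 > 0 and g(1) = -0.097 < 0.
Newton–Raphson from ψ₁ = 0.66:
  ψ₁ = 0.660: g = 0.0234, g' = -0.400 → ψ₁ = 0.719
  ψ₁ = 0.719: g = 0.0007, g' = -0.377 → ψ₁ = 0.720
Converged at ψ₁ = 0.720.
Drum-1 compositions:
  n-hexane: x = 0.085, y = 0.321
  benzene: x = 0.036, y = 0.085
  n-octane: x = 0.468, y = 0.340
  ethylbenzene: x = 0.411, y = 0.254
Drum-2 feed = drum-1 vapor: z₂ = (0.3209, 0.0846, 0.3404, 0.2541).
Drum 2:
Let ψ₂ = V/F and solve Σ zᵢ(Kᵢ−1)/(1+ψ₂(Kᵢ−1)) = 0.
g(0) = ΣzᵢKᵢ − 1 = 0.196 and g(1) = 1 − Σzᵢ/Kᵢ = -0.516, so a root lies in (0, 1).
Newton iteration, ψ₂⁰ = 0.37:
  ψ₂ = 0.370: g = -0.0655, g' = -0.600 → ψ₂ = 0.261
  ψ₂ = 0.261: g = 0.0016, g' = -0.635 → ψ₂ = 0.263
Converged at ψ₂ = 0.263.
  n-hexane: x = 0.231, y = 0.573
  benzene: x = 0.074, y = 0.115
  n-octane: x = 0.394, y = 0.189
  ethylbenzene: x = 0.301, y = 0.123

y_ethylbenzene (drum 2) = 0.123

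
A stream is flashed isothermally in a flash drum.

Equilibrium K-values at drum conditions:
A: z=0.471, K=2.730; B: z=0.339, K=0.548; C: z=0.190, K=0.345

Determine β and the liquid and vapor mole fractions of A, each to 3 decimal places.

Rachford–Rice: g(β) = Σ zᵢ(Kᵢ−1)/(1+β(Kᵢ−1)) = 0.
g(0) = ΣzᵢKᵢ − 1 = 0.537 and g(1) = 1 − Σzᵢ/Kᵢ = -0.342, so a root lies in (0, 1).
Newton iteration, β⁰ = 0.47:
  β = 0.470: g = 0.0751, g' = -0.711 → β = 0.576
  β = 0.576: g = 0.0014, g' = -0.690 → β = 0.578
Converged at β = 0.578.
Compositions from xᵢ = zᵢ/(1+β(Kᵢ−1)), yᵢ = Kᵢxᵢ:
  A: x = 0.236, y = 0.643
  B: x = 0.459, y = 0.251
  C: x = 0.306, y = 0.105

β = 0.578, x_A = 0.236, y_A = 0.643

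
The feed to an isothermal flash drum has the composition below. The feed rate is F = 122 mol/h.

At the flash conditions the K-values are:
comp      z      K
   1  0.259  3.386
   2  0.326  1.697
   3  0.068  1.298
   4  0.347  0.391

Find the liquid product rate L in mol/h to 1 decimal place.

Material balance + equilibrium reduce to Σ zᵢ(Kᵢ−1)/(1+β(Kᵢ−1)) = 0.
Check two-phase: ΣzᵢKᵢ = 1.654 > 1 and Σzᵢ/Kᵢ = 1.208 > 1, so g(0) = 0.654 > 0 and g(1) = -0.208 < 0.
Newton iteration, β⁰ = 0.5:
  β = 0.500: g = 0.1641, g' = -0.664 → β = 0.747
  β = 0.747: g = 0.0004, g' = -0.696 → β = 0.748
Converged at β = 0.748.
Then V = β·F = 0.7476·122 = 91.2 mol/h and L = F − V = 30.8 mol/h.

L = 30.8 mol/h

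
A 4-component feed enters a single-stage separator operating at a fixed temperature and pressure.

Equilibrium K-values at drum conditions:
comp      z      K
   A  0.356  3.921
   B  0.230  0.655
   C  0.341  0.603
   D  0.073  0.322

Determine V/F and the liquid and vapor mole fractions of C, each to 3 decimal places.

Newton–Raphson from V/F = 0.5:
  V/F = 0.500: g = 0.0830, g' = -0.702 → V/F = 0.618
  V/F = 0.618: g = 0.0052, g' = -0.624 → V/F = 0.626
Converged at V/F = 0.626.
Compositions from xᵢ = zᵢ/(1+V/F(Kᵢ−1)), yᵢ = Kᵢxᵢ:
  A: x = 0.126, y = 0.493
  B: x = 0.293, y = 0.192
  C: x = 0.454, y = 0.274
  D: x = 0.127, y = 0.041

V/F = 0.626, x_C = 0.454, y_C = 0.274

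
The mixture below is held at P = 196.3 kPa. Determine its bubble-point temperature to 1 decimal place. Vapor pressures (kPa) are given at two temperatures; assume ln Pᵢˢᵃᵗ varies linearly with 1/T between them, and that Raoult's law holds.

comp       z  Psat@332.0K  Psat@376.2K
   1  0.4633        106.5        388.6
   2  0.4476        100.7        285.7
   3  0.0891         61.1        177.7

Bubble-point temperature: ΣzᵢPᵢˢᵃᵗ(T) = P. Interpolate ln Pᵢˢᵃᵗ = aᵢ + bᵢ/T.
  T = 332.0 K: ΣzᵢPᵢˢᵃᵗ = 99.86 kPa
  T = 376.2 K: ΣzᵢPᵢˢᵃᵗ = 323.75 kPa
  T = 354.1 K: ΣzᵢPᵢˢᵃᵗ = 186.17 kPa
  T = 365.1 K: ΣzᵢPᵢˢᵃᵗ = 247.15 kPa
  T = 359.6 K: ΣzᵢPᵢˢᵃᵗ = 214.94 kPa
  T = 356.9 K: ΣzᵢPᵢˢᵃᵗ = 200.41 kPa
Interpolating between 354.1 K and 356.9 K gives T ≈ 356.1 K.

T = 356.1 K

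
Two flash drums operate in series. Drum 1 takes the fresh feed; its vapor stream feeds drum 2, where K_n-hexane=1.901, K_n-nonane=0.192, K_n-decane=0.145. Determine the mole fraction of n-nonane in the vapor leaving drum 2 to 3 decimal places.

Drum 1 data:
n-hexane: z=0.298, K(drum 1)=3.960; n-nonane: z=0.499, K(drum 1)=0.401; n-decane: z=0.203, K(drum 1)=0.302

Drum 1:
Newton–Raphson from ψ₁ = 0.37:
  ψ₁ = 0.370: g = -0.1540, g' = -1.070 → ψ₁ = 0.226
  ψ₁ = 0.226: g = 0.0145, g' = -1.316 → ψ₁ = 0.237
Converged at ψ₁ = 0.237.
Drum-1 compositions:
  n-hexane: x = 0.175, y = 0.693
  n-nonane: x = 0.582, y = 0.233
  n-decane: x = 0.243, y = 0.073
Drum-2 feed = drum-1 vapor: z₂ = (0.6933, 0.2332, 0.0735).
Drum 2:
Iterate (Newton) starting at ψ₂ = 0.5:
  ψ₂ = 0.500: g = 0.0047, g' = -0.860 → ψ₂ = 0.505
Converged at ψ₂ = 0.505.
  n-hexane: x = 0.476, y = 0.906
  n-nonane: x = 0.394, y = 0.076
  n-decane: x = 0.129, y = 0.019

y_n-nonane (drum 2) = 0.076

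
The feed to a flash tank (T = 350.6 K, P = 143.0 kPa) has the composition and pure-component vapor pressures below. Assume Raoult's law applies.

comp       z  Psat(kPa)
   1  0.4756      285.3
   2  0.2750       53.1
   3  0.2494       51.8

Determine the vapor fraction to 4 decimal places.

Raoult's law: Kᵢ = Pᵢˢᵃᵗ/P = Pᵢˢᵃᵗ/143.0.
  K_1 = 285.3/143.0 = 1.995105, K_2 = 53.1/143.0 = 0.371329, K_3 = 51.8/143.0 = 0.362238
Material balance + equilibrium reduce to Σ zᵢ(Kᵢ−1)/(1+ψ(Kᵢ−1)) = 0.
Feasibility: ΣzᵢKᵢ = 1.1413, Σzᵢ/Kᵢ = 1.6675 — both > 1, two phases present.
Newton–Raphson from ψ = 0.34:
  ψ = 0.3400: g = -0.06935, g' = -0.6041 → ψ = 0.2252
  ψ = 0.2252: g = -0.00050, g' = -0.6001 → ψ = 0.2244
Converged at ψ = 0.2244.

ψ = 0.2244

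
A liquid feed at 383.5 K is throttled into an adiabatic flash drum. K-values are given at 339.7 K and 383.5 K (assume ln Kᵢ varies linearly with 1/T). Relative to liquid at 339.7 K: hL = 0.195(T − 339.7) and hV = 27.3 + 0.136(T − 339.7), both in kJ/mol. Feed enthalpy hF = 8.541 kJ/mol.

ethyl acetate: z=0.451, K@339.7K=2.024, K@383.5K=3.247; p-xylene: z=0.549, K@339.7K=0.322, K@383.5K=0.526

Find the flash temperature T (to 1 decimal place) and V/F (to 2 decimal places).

T = 348.1 K, V/F = 0.26

Adiabatic flash: solve Rachford–Rice at each trial T, then check hF = ψ·hV(T) + (1−ψ)·hL(T).
  T = 339.7 K: K = (2.024, 0.322), RR gives ψ = 0.129, H_out = 3.523 kJ/mol
  T = 383.5 K: K = (3.247, 0.526), RR gives ψ = 0.707, H_out = 26.019 kJ/mol
  T = 361.6 K: K = (2.601, 0.418), RR gives ψ = 0.432, H_out = 15.493 kJ/mol
  T = 350.6 K: K = (2.302, 0.368), RR gives ψ = 0.292, H_out = 9.908 kJ/mol
  T = 345.1 K: K = (2.159, 0.344), RR gives ψ = 0.214, H_out = 6.838 kJ/mol
  T = 347.9 K: K = (2.231, 0.356), RR gives ψ = 0.255, H_out = 8.432 kJ/mol
  T = 349.2 K: K = (2.265, 0.362), RR gives ψ = 0.273, H_out = 9.150 kJ/mol
Linear interpolation between T = 347.9 (H_out = 8.432) and T = 349.2 (H_out = 9.150) on hF = 8.541 gives T ≈ 348.1 K, at which ψ = 0.26.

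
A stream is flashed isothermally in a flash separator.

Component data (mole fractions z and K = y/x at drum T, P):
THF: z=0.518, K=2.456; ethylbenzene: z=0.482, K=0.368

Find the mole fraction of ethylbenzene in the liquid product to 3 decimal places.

x_ethylbenzene = 0.697

Material balance + equilibrium reduce to Σ zᵢ(Kᵢ−1)/(1+V/F(Kᵢ−1)) = 0.
Check two-phase: ΣzᵢKᵢ = 1.450 > 1 and Σzᵢ/Kᵢ = 1.521 > 1, so g(0) = 0.450 > 0 and g(1) = -0.521 < 0.
Binary case is linear: z₁(K₁−1)(1+V/F(K₂−1)) + z₂(K₂−1)(1+V/F(K₁−1)) = 0
⇒ V/F = [z₁(K₁−1)+z₂(K₂−1)] / [−(K₁−1)(K₂−1)] = 0.4496/0.9202 = 0.489
Compositions from xᵢ = zᵢ/(1+V/F(Kᵢ−1)), yᵢ = Kᵢxᵢ:
  THF: x = 0.303, y = 0.743
  ethylbenzene: x = 0.697, y = 0.257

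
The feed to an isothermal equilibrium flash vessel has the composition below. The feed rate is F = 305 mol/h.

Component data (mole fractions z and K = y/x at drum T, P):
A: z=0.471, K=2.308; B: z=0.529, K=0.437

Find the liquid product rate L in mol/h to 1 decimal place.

Newton–Raphson from V/F = 0.5:
  V/F = 0.500: g = -0.0420, g' = -0.619 → V/F = 0.432
Converged at V/F = 0.432.
Then V = V/F·F = 0.4322·305 = 131.8 mol/h and L = F − V = 173.2 mol/h.

L = 173.2 mol/h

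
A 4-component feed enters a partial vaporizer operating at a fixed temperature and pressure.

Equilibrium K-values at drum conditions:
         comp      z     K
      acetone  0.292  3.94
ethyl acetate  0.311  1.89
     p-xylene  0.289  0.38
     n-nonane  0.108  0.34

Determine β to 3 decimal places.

β = 0.703

Let β = V/F and solve Σ zᵢ(Kᵢ−1)/(1+β(Kᵢ−1)) = 0.
g(0) = ΣzᵢKᵢ − 1 = 0.885 and g(1) = 1 − Σzᵢ/Kᵢ = -0.317, so a root lies in (0, 1).
Newton iteration, β⁰ = 0.65:
  β = 0.650: g = 0.0453, g' = -0.853 → β = 0.703
Converged at β = 0.703.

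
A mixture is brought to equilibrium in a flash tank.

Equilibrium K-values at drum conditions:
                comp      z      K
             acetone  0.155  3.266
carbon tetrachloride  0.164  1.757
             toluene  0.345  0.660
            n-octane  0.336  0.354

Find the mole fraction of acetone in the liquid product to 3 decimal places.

Rachford–Rice: g(ψ) = Σ zᵢ(Kᵢ−1)/(1+ψ(Kᵢ−1)) = 0.
g(0) = ΣzᵢKᵢ − 1 = 0.141 and g(1) = 1 − Σzᵢ/Kᵢ = -0.613, so a root lies in (0, 1).
Newton iteration, ψ⁰ = 0.46:
  ψ = 0.460: g = -0.1838, g' = -0.582 → ψ = 0.144
  ψ = 0.144: g = 0.0138, g' = -0.743 → ψ = 0.163
Converged at ψ = 0.163.
Compositions from xᵢ = zᵢ/(1+ψ(Kᵢ−1)), yᵢ = Kᵢxᵢ:
  acetone: x = 0.113, y = 0.369
  carbon tetrachloride: x = 0.146, y = 0.256
  toluene: x = 0.365, y = 0.241
  n-octane: x = 0.376, y = 0.133

x_acetone = 0.113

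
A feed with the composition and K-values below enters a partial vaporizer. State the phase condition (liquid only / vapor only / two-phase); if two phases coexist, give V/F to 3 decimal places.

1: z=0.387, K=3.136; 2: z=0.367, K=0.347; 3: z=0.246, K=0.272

two-phase, V/F = 0.279

ΣzᵢKᵢ = 1.408; Σzᵢ/Kᵢ = 2.085.
Both exceed 1, so a two-phase solution exists.
Let ψ = V/F and solve Σ zᵢ(Kᵢ−1)/(1+ψ(Kᵢ−1)) = 0.
Newton–Raphson from ψ = 0.51:
  ψ = 0.510: g = -0.2485, g' = -1.086 → ψ = 0.281
  ψ = 0.281: g = -0.0023, g' = -1.130 → ψ = 0.279
Converged at ψ = 0.279.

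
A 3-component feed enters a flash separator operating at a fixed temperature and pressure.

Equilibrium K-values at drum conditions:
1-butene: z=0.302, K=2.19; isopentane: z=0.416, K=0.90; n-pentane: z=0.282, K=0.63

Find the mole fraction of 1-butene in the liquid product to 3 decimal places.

x_1-butene = 0.159

Iterate (Newton) starting at ψ = 0.5:
  ψ = 0.500: g = 0.0535, g' = -0.231 → ψ = 0.732
  ψ = 0.732: g = 0.0041, g' = -0.200 → ψ = 0.752
  ψ = 0.752: g = 0.0000, g' = -0.198 → ψ = 0.753
Converged at ψ = 0.753.
Compositions from xᵢ = zᵢ/(1+ψ(Kᵢ−1)), yᵢ = Kᵢxᵢ:
  1-butene: x = 0.159, y = 0.349
  isopentane: x = 0.450, y = 0.405
  n-pentane: x = 0.391, y = 0.246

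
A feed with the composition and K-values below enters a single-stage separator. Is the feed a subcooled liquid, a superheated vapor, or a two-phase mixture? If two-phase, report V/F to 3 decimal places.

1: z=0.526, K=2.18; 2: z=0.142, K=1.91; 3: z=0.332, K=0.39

two-phase, V/F = 0.798

ΣzᵢKᵢ = 1.547; Σzᵢ/Kᵢ = 1.167.
Both exceed 1, so a two-phase solution exists.
Newton iteration, ψ⁰ = 0.53:
  ψ = 0.530: g = 0.1698, g' = -0.601 → ψ = 0.813
  ψ = 0.813: g = -0.0105, g' = -0.716 → ψ = 0.798
Converged at ψ = 0.798.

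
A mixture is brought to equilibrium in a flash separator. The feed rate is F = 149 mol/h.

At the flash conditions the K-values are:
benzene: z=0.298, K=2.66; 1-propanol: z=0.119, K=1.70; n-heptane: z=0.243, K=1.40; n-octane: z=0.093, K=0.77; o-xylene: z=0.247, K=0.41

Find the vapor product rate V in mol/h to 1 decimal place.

Rachford–Rice: g(ψ) = Σ zᵢ(Kᵢ−1)/(1+ψ(Kᵢ−1)) = 0.
Feasibility: ΣzᵢKᵢ = 1.508, Σzᵢ/Kᵢ = 1.079 — both > 1, two phases present.
Newton–Raphson from ψ = 0.5:
  ψ = 0.500: g = 0.1821, g' = -0.483 → ψ = 0.877
  ψ = 0.877: g = -0.0036, g' = -0.557 → ψ = 0.870
Converged at ψ = 0.870.
Then V = ψ·F = 0.8702·149 = 129.7 mol/h and L = F − V = 19.3 mol/h.

V = 129.7 mol/h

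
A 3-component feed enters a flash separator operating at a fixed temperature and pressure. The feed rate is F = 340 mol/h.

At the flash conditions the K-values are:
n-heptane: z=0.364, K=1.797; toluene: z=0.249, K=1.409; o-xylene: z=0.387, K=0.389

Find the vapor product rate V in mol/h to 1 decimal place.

V = 131.5 mol/h

Rachford–Rice: g(V/F) = Σ zᵢ(Kᵢ−1)/(1+V/F(Kᵢ−1)) = 0.
g(0) = ΣzᵢKᵢ − 1 = 0.155 and g(1) = 1 − Σzᵢ/Kᵢ = -0.374, so a root lies in (0, 1).
Iterate (Newton) starting at V/F = 0.56:
  V/F = 0.560: g = -0.0760, g' = -0.472 → V/F = 0.399
  V/F = 0.399: g = -0.0050, g' = -0.417 → V/F = 0.387
Converged at V/F = 0.387.
Then V = V/F·F = 0.3869·340 = 131.5 mol/h and L = F − V = 208.5 mol/h.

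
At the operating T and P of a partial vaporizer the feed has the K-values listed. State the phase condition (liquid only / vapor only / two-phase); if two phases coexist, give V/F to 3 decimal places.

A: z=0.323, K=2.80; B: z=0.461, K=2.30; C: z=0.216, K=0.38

vapor only

ΣzᵢKᵢ = 2.047; Σzᵢ/Kᵢ = 0.884.
Since Σzᵢ/Kᵢ < 1 the mixture is above its dew point — single vapor phase.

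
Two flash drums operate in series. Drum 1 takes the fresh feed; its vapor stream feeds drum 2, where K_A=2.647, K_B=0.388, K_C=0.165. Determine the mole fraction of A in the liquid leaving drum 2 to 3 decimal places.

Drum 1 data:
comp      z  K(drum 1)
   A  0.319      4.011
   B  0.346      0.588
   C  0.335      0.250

Drum 1:
Iterate (Newton) starting at ψ₁ = 0.37:
  ψ₁ = 0.370: g = -0.0616, g' = -1.090 → ψ₁ = 0.313
  ψ₁ = 0.313: g = 0.0019, g' = -1.165 → ψ₁ = 0.315
Converged at ψ₁ = 0.315.
Drum-1 compositions:
  A: x = 0.164, y = 0.657
  B: x = 0.398, y = 0.234
  C: x = 0.439, y = 0.110
Drum-2 feed = drum-1 vapor: z₂ = (0.6565, 0.2338, 0.1097).
Drum 2:
Let ψ₂ = V/F and solve Σ zᵢ(Kᵢ−1)/(1+ψ₂(Kᵢ−1)) = 0.
Feasibility: ΣzᵢKᵢ = 1.847, Σzᵢ/Kᵢ = 1.515 — both > 1, two phases present.
Newton–Raphson from ψ₂ = 0.62:
  ψ₂ = 0.620: g = 0.1145, g' = -0.992 → ψ₂ = 0.735
  ψ₂ = 0.735: g = -0.0085, g' = -1.167 → ψ₂ = 0.728
Converged at ψ₂ = 0.728.
  A: x = 0.299, y = 0.790
  B: x = 0.422, y = 0.164
  C: x = 0.280, y = 0.046

x_A (drum 2) = 0.299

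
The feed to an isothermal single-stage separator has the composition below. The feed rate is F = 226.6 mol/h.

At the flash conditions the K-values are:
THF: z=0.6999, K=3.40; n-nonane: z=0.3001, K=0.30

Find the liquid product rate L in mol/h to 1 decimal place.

L = 28.4 mol/h

Rachford–Rice: g(ψ) = Σ zᵢ(Kᵢ−1)/(1+ψ(Kᵢ−1)) = 0.
Feasibility: ΣzᵢKᵢ = 2.4697, Σzᵢ/Kᵢ = 1.2062 — both > 1, two phases present.
Iterate (Newton) starting at ψ = 0.5:
  ψ = 0.5000: g = 0.44034, g' = -1.1810 → ψ = 0.8729
  ψ = 0.8729: g = 0.00273, g' = -1.3927 → ψ = 0.8748
Converged at ψ = 0.8748.
Then V = ψ·F = 0.8748·226.6 = 198.2 mol/h and L = F − V = 28.4 mol/h.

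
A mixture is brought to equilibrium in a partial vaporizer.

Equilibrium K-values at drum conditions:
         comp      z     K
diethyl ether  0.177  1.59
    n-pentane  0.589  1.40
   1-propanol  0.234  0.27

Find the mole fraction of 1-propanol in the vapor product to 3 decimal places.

y_1-propanol = 0.102

Newton iteration, V/F⁰ = 0.45:
  V/F = 0.450: g = 0.0278, g' = -0.383 → V/F = 0.523
  V/F = 0.523: g = -0.0015, g' = -0.426 → V/F = 0.519
Converged at V/F = 0.519.
Compositions from xᵢ = zᵢ/(1+V/F(Kᵢ−1)), yᵢ = Kᵢxᵢ:
  diethyl ether: x = 0.136, y = 0.215
  n-pentane: x = 0.488, y = 0.683
  1-propanol: x = 0.377, y = 0.102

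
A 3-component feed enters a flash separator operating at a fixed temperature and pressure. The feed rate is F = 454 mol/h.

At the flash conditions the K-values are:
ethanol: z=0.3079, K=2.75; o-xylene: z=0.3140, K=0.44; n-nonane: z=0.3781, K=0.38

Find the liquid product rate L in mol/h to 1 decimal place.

L = 397.8 mol/h

Material balance + equilibrium reduce to Σ zᵢ(Kᵢ−1)/(1+V/F(Kᵢ−1)) = 0.
Feasibility: ΣzᵢKᵢ = 1.1286, Σzᵢ/Kᵢ = 1.8206 — both > 1, two phases present.
Newton–Raphson from V/F = 0.33:
  V/F = 0.3300: g = -0.16885, g' = -0.7568 → V/F = 0.1069
  V/F = 0.1069: g = 0.01582, g' = -0.9473 → V/F = 0.1236
  V/F = 0.1236: g = 0.00022, g' = -0.9215 → V/F = 0.1238
Converged at V/F = 0.1238.
Then V = V/F·F = 0.1238·454 = 56.2 mol/h and L = F − V = 397.8 mol/h.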